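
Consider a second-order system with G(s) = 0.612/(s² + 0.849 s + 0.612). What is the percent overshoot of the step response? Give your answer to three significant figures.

%OS ≈ 13.1%

Comparing the denominator to s² + 2ζω_n s + ω_n²: ω_n = √0.612 = 0.782 rad/s, and 2ζω_n = 0.849 so ζ = 0.849/(2·0.782) = 0.543.
%OS = 100 e^{−πζ/√(1−ζ²)} with ζ = 0.543 gives 13.1%.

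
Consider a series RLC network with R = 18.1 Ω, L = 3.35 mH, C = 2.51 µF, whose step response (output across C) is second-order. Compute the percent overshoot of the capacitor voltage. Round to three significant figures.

%OS ≈ 44.8%

For a series RLC circuit (capacitor voltage as output), ω_n = 1/√(LC) = 1/√(3.35 mH · 2.51 µF) = 10900 rad/s.
ζ = (R/2)·√(C/L) = (18.1/2)·√(2.51 µF/3.35 mH) = 0.248.
%OS = 100·exp(−πζ/√(1−ζ²)) = 44.8%.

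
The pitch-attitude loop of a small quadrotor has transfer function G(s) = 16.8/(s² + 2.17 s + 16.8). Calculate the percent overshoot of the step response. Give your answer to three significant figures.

ω_n = √16.8 = 4.10 rad/s; ζ = 2.17/(2·4.10) = 0.265.
%OS = 100·exp(−πζ/√(1−ζ²)) = 42.2%.

%OS ≈ 42.2%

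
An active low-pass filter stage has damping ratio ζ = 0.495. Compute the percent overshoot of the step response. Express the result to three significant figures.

For an underdamped second-order system, %OS = 100·exp(−πζ/√(1−ζ²)).
πζ/√(1−ζ²) = π·0.495/√(1−0.245) = 1.790, so %OS = 100·e^(−1.790) = 16.7%.

%OS ≈ 16.7%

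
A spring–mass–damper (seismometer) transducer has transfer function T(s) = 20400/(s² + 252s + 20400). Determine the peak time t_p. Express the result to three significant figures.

t_p ≈ 0.0467 s

Comparing the denominator to s² + 2ζω_n s + ω_n²: ω_n = √20400 = 143 rad/s, and 2ζω_n = 252 so ζ = 252/(2·143) = 0.882.
The damped frequency ω_d = ω_n√(1−ζ²) = 67.3 rad/s. Then t_p = π/ω_d = 0.0467 s.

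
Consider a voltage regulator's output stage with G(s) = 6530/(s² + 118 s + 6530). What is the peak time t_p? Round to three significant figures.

ω_n = √6530 = 80.8 rad/s; ζ = 118/(2·80.8) = 0.730.
ω_d = ω_n√(1−ζ²) = 55.2 rad/s. Then t_p = π/ω_d = 0.0569 s.

t_p ≈ 0.0569 s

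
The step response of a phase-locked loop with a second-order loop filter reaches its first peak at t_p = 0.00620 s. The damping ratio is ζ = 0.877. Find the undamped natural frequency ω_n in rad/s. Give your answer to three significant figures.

Peak time t_p = π/ω_d, so ω_d = π/t_p = π/0.00620 = 507 rad/s.
ω_n = ω_d/√(1−ζ²) = 507/√0.231 = 1050 rad/s.

ω_n ≈ 1050 rad/s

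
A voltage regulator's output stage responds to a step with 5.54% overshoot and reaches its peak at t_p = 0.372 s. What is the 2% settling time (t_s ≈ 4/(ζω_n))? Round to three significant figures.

The overshoot fixes ζ = −ln(OS)/√(π²+ln²(OS)) = 0.677.
From t_p = π/ω_d, ω_d = π/0.372 = 8.45 rad/s, so ω_n = ω_d/√(1−ζ²) = 11.5 rad/s.
t_s ≈ 4/(ζω_n) = 4/(0.677·11.5) = 0.514 s.

t_s ≈ 0.514 s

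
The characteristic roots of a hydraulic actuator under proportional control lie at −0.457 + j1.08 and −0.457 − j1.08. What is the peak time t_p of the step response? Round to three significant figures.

t_p ≈ 2.91 s

t_p = π/ω_d with ω_d = 1.08 (the imaginary part), so t_p = 2.91 s.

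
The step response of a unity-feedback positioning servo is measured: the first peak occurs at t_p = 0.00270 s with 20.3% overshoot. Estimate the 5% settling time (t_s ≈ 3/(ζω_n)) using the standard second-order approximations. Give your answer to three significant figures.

From the overshoot, ζ = −ln(OS)/√(π²+ln²(OS)) = 0.453.
t_p = π/ω_d ⇒ ω_d = 1160 rad/s; then ω_n = ω_d/√(1−ζ²) = 1300 rad/s.
t_s ≈ 3/(ζω_n) = 3/(0.453·1300) = 0.00508 s.

t_s ≈ 0.00508 s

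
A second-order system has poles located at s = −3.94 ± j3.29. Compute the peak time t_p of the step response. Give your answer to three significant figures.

t_p ≈ 0.955 s

t_p = π/ω_d with ω_d = 3.29 (the imaginary part), so t_p = 0.955 s.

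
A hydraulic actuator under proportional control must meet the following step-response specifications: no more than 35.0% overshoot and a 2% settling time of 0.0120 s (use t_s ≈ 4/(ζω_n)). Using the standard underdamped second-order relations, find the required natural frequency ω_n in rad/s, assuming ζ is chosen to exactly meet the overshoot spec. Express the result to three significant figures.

From %OS = 100·exp(−πζ/√(1−ζ²)), invert to get ζ = −ln(OS)/√(π² + ln²(OS)) with OS = 0.350.
−ln 0.350 = 1.050, so ζ = 1.050/√(π² + 1.102) = 0.317.
Then ω_n = 4/(ζ t_s) = 4/(0.317 × 0.0120) = 1050 rad/s.

ω_n ≈ 1050 rad/s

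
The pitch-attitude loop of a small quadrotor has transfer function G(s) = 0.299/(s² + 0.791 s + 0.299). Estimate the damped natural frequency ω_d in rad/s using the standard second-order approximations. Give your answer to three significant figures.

ω_d ≈ 0.378 rad/s

Matching coefficients with s² + 2ζω_n s + ω_n² gives ω_n² = 0.299 ⇒ ω_n = 0.547 rad/s, and ζ = 0.791/(2ω_n) = 0.723.
ω_d = ω_n√(1−ζ²) = 0.378 rad/s.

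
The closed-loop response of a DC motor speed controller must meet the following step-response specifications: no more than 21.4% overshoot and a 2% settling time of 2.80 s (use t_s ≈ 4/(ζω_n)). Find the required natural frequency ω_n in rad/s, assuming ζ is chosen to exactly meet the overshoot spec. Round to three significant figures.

Inverting the overshoot relation: ζ = |ln 0.214|/√(π² + ln²0.214) = 0.441.
Then ω_n = 4/(ζ t_s) = 4/(0.441 × 2.80) = 3.24 rad/s.

ω_n ≈ 3.24 rad/s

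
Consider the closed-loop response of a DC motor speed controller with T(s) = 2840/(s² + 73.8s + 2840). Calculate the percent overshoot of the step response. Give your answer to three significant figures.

ω_n = √2840 = 53.3 rad/s; ζ = 73.8/(2·53.3) = 0.692.
%OS = 100 e^{−πζ/√(1−ζ²)} with ζ = 0.692 gives 4.90%.

%OS ≈ 4.90%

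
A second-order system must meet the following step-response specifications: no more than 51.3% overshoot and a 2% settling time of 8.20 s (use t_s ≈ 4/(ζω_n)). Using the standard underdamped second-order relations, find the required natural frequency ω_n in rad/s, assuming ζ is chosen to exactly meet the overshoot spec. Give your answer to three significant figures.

Inverting the overshoot relation: ζ = |ln 0.513|/√(π² + ln²0.513) = 0.208.
Then ω_n = 4/(ζ t_s) = 4/(0.208 × 8.20) = 2.35 rad/s.

ω_n ≈ 2.35 rad/s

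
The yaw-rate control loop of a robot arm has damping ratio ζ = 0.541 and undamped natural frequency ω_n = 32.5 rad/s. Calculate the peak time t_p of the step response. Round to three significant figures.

The damped frequency is ω_d = ω_n√(1−ζ²) = 32.5·√(1−0.293) = 27.3 rad/s.
Peak time t_p = π/ω_d = π/27.3 = 0.115 s.

t_p ≈ 0.115 s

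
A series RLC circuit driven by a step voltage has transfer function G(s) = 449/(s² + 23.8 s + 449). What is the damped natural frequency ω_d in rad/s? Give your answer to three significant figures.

Comparing the denominator to s² + 2ζω_n s + ω_n²: ω_n = √449 = 21.2 rad/s, and 2ζω_n = 23.8 so ζ = 23.8/(2·21.2) = 0.562.
ω_d = 21.2·√(1 − 0.562²) = 17.5 rad/s.

ω_d ≈ 17.5 rad/s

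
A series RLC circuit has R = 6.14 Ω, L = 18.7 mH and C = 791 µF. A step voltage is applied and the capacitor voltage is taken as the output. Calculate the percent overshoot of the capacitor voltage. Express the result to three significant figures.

%OS ≈ 7.75%

For a series RLC circuit (capacitor voltage as output), ω_n = 1/√(LC) = 1/√(18.7 mH · 791 µF) = 260 rad/s.
ζ = (R/2)·√(C/L) = (6.14/2)·√(791 µF/18.7 mH) = 0.631.
Overshoot: exp(−π·0.631/√(1−0.631²)) = 0.0775, i.e. 7.75%.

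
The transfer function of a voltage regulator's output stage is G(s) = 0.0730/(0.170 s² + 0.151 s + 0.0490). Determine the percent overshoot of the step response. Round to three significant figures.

Dividing through by 0.170: denominator becomes s² + 0.8882 s + 0.2882.
So ω_n = √0.2882 = 0.537 rad/s and ζ = 0.8882/(2·0.537) = 0.827.
%OS = 100 e^{−πζ/√(1−ζ²)} with ζ = 0.827 gives 0.980%.

%OS ≈ 0.980%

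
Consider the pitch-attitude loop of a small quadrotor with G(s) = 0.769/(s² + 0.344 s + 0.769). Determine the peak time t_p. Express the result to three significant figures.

ω_n = √0.769 = 0.877 rad/s; ζ = 0.344/(2·0.877) = 0.196.
ω_d = 0.877·√(1 − 0.196²) = 0.860 rad/s. Then t_p = π/ω_d = 3.65 s.

t_p ≈ 3.65 s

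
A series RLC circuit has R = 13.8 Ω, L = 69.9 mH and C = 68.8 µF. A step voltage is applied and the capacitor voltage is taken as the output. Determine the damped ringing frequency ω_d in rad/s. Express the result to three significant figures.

ω_d ≈ 445 rad/s

For a series RLC circuit (capacitor voltage as output), ω_n = 1/√(LC) = 1/√(69.9 mH · 68.8 µF) = 456 rad/s.
ζ = (R/2)·√(C/L) = (13.8/2)·√(68.8 µF/69.9 mH) = 0.216.
ω_d = 456·√(1 − 0.216²) = 445 rad/s.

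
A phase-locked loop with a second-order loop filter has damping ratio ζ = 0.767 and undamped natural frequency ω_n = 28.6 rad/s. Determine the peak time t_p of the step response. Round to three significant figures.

t_p ≈ 0.171 s

The damped frequency is ω_d = ω_n√(1−ζ²) = 28.6·√(1−0.588) = 18.4 rad/s.
Peak time t_p = π/ω_d = π/18.4 = 0.171 s.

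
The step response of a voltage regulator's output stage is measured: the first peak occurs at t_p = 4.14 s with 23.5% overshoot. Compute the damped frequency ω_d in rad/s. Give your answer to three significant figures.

ω_d ≈ 0.759 rad/s

t_p = π/ω_d, so ω_d = π/4.14 = 0.759 rad/s.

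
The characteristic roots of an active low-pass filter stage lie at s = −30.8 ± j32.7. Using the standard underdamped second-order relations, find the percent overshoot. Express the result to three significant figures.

%OS ≈ 5.19%

The poles are at −σ ± jω_d with σ = 30.8 and ω_d = 32.7, so ω_n = √(σ²+ω_d²) = 44.9 rad/s and ζ = σ/ω_n = 0.686.
Overshoot: exp(−π·0.686/√(1−0.686²)) = 0.0519, i.e. 5.19%.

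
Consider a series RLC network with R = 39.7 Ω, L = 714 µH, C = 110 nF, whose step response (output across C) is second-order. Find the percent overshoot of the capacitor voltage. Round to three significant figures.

%OS ≈ 45.0%

For a series RLC circuit (capacitor voltage as output), ω_n = 1/√(LC) = 1/√(714 µH · 110 nF) = 113000 rad/s.
ζ = (R/2)·√(C/L) = (39.7/2)·√(110 nF/714 µH) = 0.246.
%OS = 100·exp(−πζ/√(1−ζ²)) = 45.0%.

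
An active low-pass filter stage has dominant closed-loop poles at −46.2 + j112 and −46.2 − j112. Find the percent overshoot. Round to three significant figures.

|pole| = ω_n = √(46.2² + 112²) = 121 rad/s; ζ = cos θ = σ/ω_n = 0.381.
Overshoot: exp(−π·0.381/√(1−0.381²)) = 0.274, i.e. 27.4%.

%OS ≈ 27.4%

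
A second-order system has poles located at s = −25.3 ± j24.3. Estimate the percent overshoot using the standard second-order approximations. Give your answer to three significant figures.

With σ = 25.3, ω_d = 24.3: ω_n = √(σ²+ω_d²) = 35.1 rad/s, ζ = σ/ω_n = 0.721.
Overshoot: exp(−π·0.721/√(1−0.721²)) = 0.0380, i.e. 3.80%.

%OS ≈ 3.80%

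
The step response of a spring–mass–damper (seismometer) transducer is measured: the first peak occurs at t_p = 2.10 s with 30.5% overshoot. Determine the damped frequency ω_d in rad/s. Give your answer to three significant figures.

ω_d ≈ 1.50 rad/s

t_p = π/ω_d, so ω_d = π/2.10 = 1.50 rad/s.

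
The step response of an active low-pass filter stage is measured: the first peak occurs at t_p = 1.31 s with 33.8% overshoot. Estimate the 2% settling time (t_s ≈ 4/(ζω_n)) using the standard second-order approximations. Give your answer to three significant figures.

From the overshoot, ζ = −ln(OS)/√(π²+ln²(OS)) = 0.326.
t_p = π/ω_d ⇒ ω_d = 2.40 rad/s; then ω_n = ω_d/√(1−ζ²) = 2.54 rad/s.
t_s ≈ 4/(ζω_n) = 4/(0.326·2.54) = 4.83 s.

t_s ≈ 4.83 s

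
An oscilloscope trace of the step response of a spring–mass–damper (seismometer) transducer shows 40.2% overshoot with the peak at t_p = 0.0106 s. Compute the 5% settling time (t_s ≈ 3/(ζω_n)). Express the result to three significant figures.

t_s ≈ 0.0349 s

ζ from %OS: ζ = |ln 0.402|/√(π²+ln²0.402) = 0.279.
From t_p = π/ω_d, ω_d = π/0.0106 = 296 rad/s, so ω_n = ω_d/√(1−ζ²) = 309 rad/s.
t_s ≈ 3/(ζω_n) = 3/(0.279·309) = 0.0349 s.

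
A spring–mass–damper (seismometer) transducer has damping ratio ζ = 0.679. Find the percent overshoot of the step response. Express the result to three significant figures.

For an underdamped second-order system, %OS = 100·exp(−πζ/√(1−ζ²)).
πζ/√(1−ζ²) = π·0.679/√(1−0.461) = 2.906, so %OS = 100·e^(−2.906) = 5.47%.

%OS ≈ 5.47%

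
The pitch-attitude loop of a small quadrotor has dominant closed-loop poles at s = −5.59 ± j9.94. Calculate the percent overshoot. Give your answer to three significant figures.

|pole| = ω_n = √(5.59² + 9.94²) = 11.4 rad/s; ζ = cos θ = σ/ω_n = 0.490.
Overshoot: exp(−π·0.490/√(1−0.490²)) = 0.171, i.e. 17.1%.

%OS ≈ 17.1%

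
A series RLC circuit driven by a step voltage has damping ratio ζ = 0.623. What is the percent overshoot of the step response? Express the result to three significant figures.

%OS ≈ 8.19%

For an underdamped second-order system, %OS = 100·exp(−πζ/√(1−ζ²)).
πζ/√(1−ζ²) = π·0.623/√(1−0.388) = 2.502, so %OS = 100·e^(−2.502) = 8.19%.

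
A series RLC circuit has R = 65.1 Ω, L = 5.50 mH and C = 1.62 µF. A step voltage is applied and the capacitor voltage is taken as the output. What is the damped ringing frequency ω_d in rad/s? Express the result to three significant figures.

For a series RLC circuit (capacitor voltage as output), ω_n = 1/√(LC) = 1/√(5.50 mH · 1.62 µF) = 10600 rad/s.
ζ = (R/2)·√(C/L) = (65.1/2)·√(1.62 µF/5.50 mH) = 0.559.
The damped frequency ω_d = ω_n√(1−ζ²) = 8790 rad/s.

ω_d ≈ 8790 rad/s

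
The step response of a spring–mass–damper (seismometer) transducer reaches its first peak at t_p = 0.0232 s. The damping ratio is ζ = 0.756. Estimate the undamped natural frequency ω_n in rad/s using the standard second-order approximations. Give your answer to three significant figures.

Peak time t_p = π/ω_d, so ω_d = π/t_p = π/0.0232 = 135 rad/s.
ω_n = ω_d/√(1−ζ²) = 135/√0.428 = 207 rad/s.

ω_n ≈ 207 rad/s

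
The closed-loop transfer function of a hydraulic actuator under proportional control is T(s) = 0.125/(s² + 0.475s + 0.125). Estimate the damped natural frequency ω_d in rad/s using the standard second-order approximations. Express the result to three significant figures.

Comparing the denominator to s² + 2ζω_n s + ω_n²: ω_n = √0.125 = 0.354 rad/s, and 2ζω_n = 0.475 so ζ = 0.475/(2·0.354) = 0.672.
ω_d = 0.354·√(1 − 0.672²) = 0.262 rad/s.

ω_d ≈ 0.262 rad/s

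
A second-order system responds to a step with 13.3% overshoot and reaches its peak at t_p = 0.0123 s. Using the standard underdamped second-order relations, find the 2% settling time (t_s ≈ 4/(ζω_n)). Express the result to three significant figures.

t_s ≈ 0.0244 s

ζ from %OS: ζ = |ln 0.133|/√(π²+ln²0.133) = 0.540.
From t_p = π/ω_d, ω_d = π/0.0123 = 255 rad/s, so ω_n = ω_d/√(1−ζ²) = 304 rad/s.
t_s ≈ 4/(ζω_n) = 4/(0.540·304) = 0.0244 s.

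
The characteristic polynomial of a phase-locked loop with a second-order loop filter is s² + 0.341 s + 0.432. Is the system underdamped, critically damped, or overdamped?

a² − 4b = 0.341² − 4·0.432 < 0 (complex roots); the system is underdamped.

underdamped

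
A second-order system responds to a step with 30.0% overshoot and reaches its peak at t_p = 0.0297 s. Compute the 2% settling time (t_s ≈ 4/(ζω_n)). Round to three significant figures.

t_s ≈ 0.0987 s

From the overshoot, ζ = −ln(OS)/√(π²+ln²(OS)) = 0.358.
From t_p = π/ω_d, ω_d = π/0.0297 = 106 rad/s, so ω_n = ω_d/√(1−ζ²) = 113 rad/s.
t_s ≈ 4/(ζω_n) = 4/(0.358·113) = 0.0987 s.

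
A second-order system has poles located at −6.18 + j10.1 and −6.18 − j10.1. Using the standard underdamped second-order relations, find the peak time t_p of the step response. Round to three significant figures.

t_p = π/ω_d with ω_d = 10.1 (the imaginary part), so t_p = 0.311 s.

t_p ≈ 0.311 s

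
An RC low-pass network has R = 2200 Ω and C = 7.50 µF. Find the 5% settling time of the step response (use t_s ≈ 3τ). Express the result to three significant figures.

τ = RC = 2200 × 7.50 µF = 0.0165 s.
t_s ≈ 3τ = 0.0495 s.

t_s ≈ 0.0495 s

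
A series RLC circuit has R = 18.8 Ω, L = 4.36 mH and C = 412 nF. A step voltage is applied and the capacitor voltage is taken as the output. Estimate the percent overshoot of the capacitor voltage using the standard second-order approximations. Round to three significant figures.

%OS ≈ 75.0%

For a series RLC circuit (capacitor voltage as output), ω_n = 1/√(LC) = 1/√(4.36 mH · 412 nF) = 23600 rad/s.
ζ = (R/2)·√(C/L) = (18.8/2)·√(412 nF/4.36 mH) = 0.0914.
%OS = 100·exp(−πζ/√(1−ζ²)) = 75.0%.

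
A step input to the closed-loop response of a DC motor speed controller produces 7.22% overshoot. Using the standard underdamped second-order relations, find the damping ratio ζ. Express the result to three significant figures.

ζ ≈ 0.642

From %OS = 100·exp(−πζ/√(1−ζ²)), invert to get ζ = −ln(OS)/√(π² + ln²(OS)) with OS = 0.0722.
−ln 0.0722 = 2.628, so ζ = 2.628/√(π² + 6.908) = 0.642.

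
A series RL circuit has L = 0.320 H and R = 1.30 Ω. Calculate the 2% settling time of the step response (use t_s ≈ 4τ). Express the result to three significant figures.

t_s ≈ 0.985 s

τ = L/R = 0.320/1.30 = 0.246 s.
t_s ≈ 4τ = 0.985 s.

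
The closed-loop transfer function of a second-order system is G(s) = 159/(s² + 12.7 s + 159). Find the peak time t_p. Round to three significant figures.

Matching coefficients with s² + 2ζω_n s + ω_n² gives ω_n² = 159 ⇒ ω_n = 12.6 rad/s, and ζ = 12.7/(2ω_n) = 0.504.
ω_d = ω_n√(1−ζ²) = 10.9 rad/s. Then t_p = π/ω_d = 0.288 s.

t_p ≈ 0.288 s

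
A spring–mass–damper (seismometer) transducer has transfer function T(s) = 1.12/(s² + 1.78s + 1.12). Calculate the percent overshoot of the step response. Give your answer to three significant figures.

%OS ≈ 0.758%

Comparing the denominator to s² + 2ζω_n s + ω_n²: ω_n = √1.12 = 1.06 rad/s, and 2ζω_n = 1.78 so ζ = 1.78/(2·1.06) = 0.841.
%OS = 100 e^{−πζ/√(1−ζ²)} with ζ = 0.841 gives 0.758%.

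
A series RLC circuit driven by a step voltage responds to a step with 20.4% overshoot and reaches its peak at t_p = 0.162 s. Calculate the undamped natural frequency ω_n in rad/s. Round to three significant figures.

The overshoot fixes ζ = −ln(OS)/√(π²+ln²(OS)) = 0.451.
t_p = π/ω_d ⇒ ω_d = 19.4 rad/s; then ω_n = ω_d/√(1−ζ²) = 21.7 rad/s.

ω_n ≈ 21.7 rad/s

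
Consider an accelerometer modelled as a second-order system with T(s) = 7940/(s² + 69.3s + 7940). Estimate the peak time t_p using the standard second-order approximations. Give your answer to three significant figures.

ω_n = √7940 = 89.1 rad/s; ζ = 69.3/(2·89.1) = 0.389.
The damped frequency ω_d = ω_n√(1−ζ²) = 82.1 rad/s. Then t_p = π/ω_d = 0.0383 s.

t_p ≈ 0.0383 s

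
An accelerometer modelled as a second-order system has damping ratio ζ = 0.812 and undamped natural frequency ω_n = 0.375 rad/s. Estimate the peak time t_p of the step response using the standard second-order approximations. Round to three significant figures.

The damped frequency is ω_d = ω_n√(1−ζ²) = 0.375·√(1−0.659) = 0.219 rad/s.
Peak time t_p = π/ω_d = π/0.219 = 14.4 s.

t_p ≈ 14.4 s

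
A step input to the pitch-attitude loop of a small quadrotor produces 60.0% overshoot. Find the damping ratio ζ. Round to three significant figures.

ζ = −ln(OS)/√(π² + (ln OS)²). With OS = 0.600, ln OS = −0.5108 and ζ = 0.5108/3.183 = 0.160.

ζ ≈ 0.160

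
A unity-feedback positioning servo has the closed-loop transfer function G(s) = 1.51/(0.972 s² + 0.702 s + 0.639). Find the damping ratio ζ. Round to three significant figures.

Dividing through by 0.972: denominator becomes s² + 0.7222 s + 0.6574.
So ω_n = √0.6574 = 0.811 rad/s and ζ = 0.7222/(2·0.811) = 0.445.

ζ ≈ 0.445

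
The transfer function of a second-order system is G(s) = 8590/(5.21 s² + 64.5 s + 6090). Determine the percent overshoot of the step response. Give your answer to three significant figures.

%OS ≈ 56.1%

Dividing through by 5.21: denominator becomes s² + 12.38 s + 1169.
So ω_n = √1169 = 34.2 rad/s and ζ = 12.38/(2·34.2) = 0.181.
Overshoot: exp(−π·0.181/√(1−0.181²)) = 0.561, i.e. 56.1%.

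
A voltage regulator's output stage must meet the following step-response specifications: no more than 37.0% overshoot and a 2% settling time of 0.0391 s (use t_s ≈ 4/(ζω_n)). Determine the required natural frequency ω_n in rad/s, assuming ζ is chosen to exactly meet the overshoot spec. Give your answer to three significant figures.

From %OS = 100·exp(−πζ/√(1−ζ²)), invert to get ζ = −ln(OS)/√(π² + ln²(OS)) with OS = 0.370.
−ln 0.370 = 0.9943, so ζ = 0.9943/√(π² + 0.9885) = 0.302.
From t_s ≈ 4/(ζω_n): ω_n = 4/(ζ·t_s) = 4/(0.302·0.0391) = 339 rad/s.

ω_n ≈ 339 rad/s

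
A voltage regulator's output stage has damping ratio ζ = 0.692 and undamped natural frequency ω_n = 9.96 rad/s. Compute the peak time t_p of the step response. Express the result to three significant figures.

The damped frequency is ω_d = ω_n√(1−ζ²) = 9.96·√(1−0.479) = 7.19 rad/s.
Peak time t_p = π/ω_d = π/7.19 = 0.437 s.

t_p ≈ 0.437 s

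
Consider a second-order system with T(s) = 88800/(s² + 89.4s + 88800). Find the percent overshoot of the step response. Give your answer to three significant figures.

Matching coefficients with s² + 2ζω_n s + ω_n² gives ω_n² = 88800 ⇒ ω_n = 298 rad/s, and ζ = 89.4/(2ω_n) = 0.150.
%OS = 100 e^{−πζ/√(1−ζ²)} with ζ = 0.150 gives 62.1%.

%OS ≈ 62.1%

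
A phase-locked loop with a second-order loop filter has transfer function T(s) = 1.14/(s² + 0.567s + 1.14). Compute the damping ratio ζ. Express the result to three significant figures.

ζ ≈ 0.266

ω_n = √1.14 = 1.07 rad/s; ζ = 0.567/(2·1.07) = 0.266.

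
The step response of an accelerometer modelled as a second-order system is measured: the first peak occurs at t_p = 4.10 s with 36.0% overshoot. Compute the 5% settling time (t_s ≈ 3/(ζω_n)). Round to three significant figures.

t_s ≈ 12.0 s

The overshoot fixes ζ = −ln(OS)/√(π²+ln²(OS)) = 0.309.
t_p = π/ω_d ⇒ ω_d = 0.766 rad/s; then ω_n = ω_d/√(1−ζ²) = 0.806 rad/s.
t_s ≈ 3/(ζω_n) = 3/(0.309·0.806) = 12.0 s.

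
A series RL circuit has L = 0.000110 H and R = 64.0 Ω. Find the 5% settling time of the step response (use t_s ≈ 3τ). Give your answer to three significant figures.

τ = L/R = 0.000110/64.0 = 0.00000172 s.
t_s ≈ 3τ = 0.00000516 s.

t_s ≈ 0.00000516 s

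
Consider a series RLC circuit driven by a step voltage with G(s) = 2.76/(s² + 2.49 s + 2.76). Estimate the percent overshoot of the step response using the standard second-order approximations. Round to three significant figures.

%OS ≈ 2.86%

Matching coefficients with s² + 2ζω_n s + ω_n² gives ω_n² = 2.76 ⇒ ω_n = 1.66 rad/s, and ζ = 2.49/(2ω_n) = 0.749.
%OS = 100 e^{−πζ/√(1−ζ²)} with ζ = 0.749 gives 2.86%.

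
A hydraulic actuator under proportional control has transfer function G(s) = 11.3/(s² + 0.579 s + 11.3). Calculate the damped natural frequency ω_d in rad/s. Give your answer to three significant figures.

ω_d ≈ 3.35 rad/s

Matching coefficients with s² + 2ζω_n s + ω_n² gives ω_n² = 11.3 ⇒ ω_n = 3.36 rad/s, and ζ = 0.579/(2ω_n) = 0.0861.
The damped frequency ω_d = ω_n√(1−ζ²) = 3.35 rad/s.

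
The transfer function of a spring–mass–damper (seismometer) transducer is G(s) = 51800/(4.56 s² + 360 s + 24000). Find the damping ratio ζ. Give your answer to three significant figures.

ζ ≈ 0.544

Dividing through by 4.56: denominator becomes s² + 78.95 s + 5263.
So ω_n = √5263 = 72.5 rad/s and ζ = 78.95/(2·72.5) = 0.544.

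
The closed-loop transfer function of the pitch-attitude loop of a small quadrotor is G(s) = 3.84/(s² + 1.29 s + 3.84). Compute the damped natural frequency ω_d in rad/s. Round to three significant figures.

Matching coefficients with s² + 2ζω_n s + ω_n² gives ω_n² = 3.84 ⇒ ω_n = 1.96 rad/s, and ζ = 1.29/(2ω_n) = 0.329.
ω_d = ω_n√(1−ζ²) = 1.85 rad/s.

ω_d ≈ 1.85 rad/s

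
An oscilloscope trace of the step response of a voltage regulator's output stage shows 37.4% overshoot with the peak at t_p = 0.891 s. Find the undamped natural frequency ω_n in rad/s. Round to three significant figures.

The overshoot fixes ζ = −ln(OS)/√(π²+ln²(OS)) = 0.299.
t_p = π/ω_d ⇒ ω_d = 3.53 rad/s; then ω_n = ω_d/√(1−ζ²) = 3.69 rad/s.

ω_n ≈ 3.69 rad/s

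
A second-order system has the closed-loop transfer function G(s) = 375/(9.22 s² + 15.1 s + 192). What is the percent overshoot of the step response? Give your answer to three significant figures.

Dividing through by 9.22: denominator becomes s² + 1.638 s + 20.82.
So ω_n = √20.82 = 4.56 rad/s and ζ = 1.638/(2·4.56) = 0.179.
%OS = 100·exp(−πζ/√(1−ζ²)) = 56.4%.

%OS ≈ 56.4%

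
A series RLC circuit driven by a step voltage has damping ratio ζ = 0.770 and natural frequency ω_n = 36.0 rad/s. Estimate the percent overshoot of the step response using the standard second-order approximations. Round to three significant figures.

%OS ≈ 2.26%

For an underdamped second-order system, %OS = 100·exp(−πζ/√(1−ζ²)).
πζ/√(1−ζ²) = π·0.770/√(1−0.593) = 3.791, so %OS = 100·e^(−3.791) = 2.26%.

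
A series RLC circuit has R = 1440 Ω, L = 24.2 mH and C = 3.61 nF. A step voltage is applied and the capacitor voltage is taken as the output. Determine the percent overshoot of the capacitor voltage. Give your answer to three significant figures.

%OS ≈ 40.3%

For a series RLC circuit (capacitor voltage as output), ω_n = 1/√(LC) = 1/√(24.2 mH · 3.61 nF) = 107000 rad/s.
ζ = (R/2)·√(C/L) = (1440/2)·√(3.61 nF/24.2 mH) = 0.278.
Overshoot: exp(−π·0.278/√(1−0.278²)) = 0.403, i.e. 40.3%.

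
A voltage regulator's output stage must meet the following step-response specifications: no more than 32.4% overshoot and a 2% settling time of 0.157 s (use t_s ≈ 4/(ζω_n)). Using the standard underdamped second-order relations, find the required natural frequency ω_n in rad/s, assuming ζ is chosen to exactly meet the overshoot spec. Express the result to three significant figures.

ω_n ≈ 75.5 rad/s

From %OS = 100·exp(−πζ/√(1−ζ²)), invert to get ζ = −ln(OS)/√(π² + ln²(OS)) with OS = 0.324.
−ln 0.324 = 1.127, so ζ = 1.127/√(π² + 1.270) = 0.338.
From t_s ≈ 4/(ζω_n): ω_n = 4/(ζ·t_s) = 4/(0.338·0.157) = 75.5 rad/s.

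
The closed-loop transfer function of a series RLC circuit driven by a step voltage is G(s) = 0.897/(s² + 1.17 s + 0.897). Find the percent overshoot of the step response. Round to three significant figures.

%OS ≈ 8.48%

Matching coefficients with s² + 2ζω_n s + ω_n² gives ω_n² = 0.897 ⇒ ω_n = 0.947 rad/s, and ζ = 1.17/(2ω_n) = 0.618.
Overshoot: exp(−π·0.618/√(1−0.618²)) = 0.0848, i.e. 8.48%.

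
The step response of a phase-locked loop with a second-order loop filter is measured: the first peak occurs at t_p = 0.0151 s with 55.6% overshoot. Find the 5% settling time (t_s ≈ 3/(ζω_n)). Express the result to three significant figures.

t_s ≈ 0.0772 s

ζ from %OS: ζ = |ln 0.556|/√(π²+ln²0.556) = 0.184.
From t_p = π/ω_d, ω_d = π/0.0151 = 208 rad/s, so ω_n = ω_d/√(1−ζ²) = 212 rad/s.
t_s ≈ 3/(ζω_n) = 3/(0.184·212) = 0.0772 s.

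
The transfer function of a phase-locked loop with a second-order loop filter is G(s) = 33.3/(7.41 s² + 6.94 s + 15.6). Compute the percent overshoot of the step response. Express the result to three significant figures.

%OS ≈ 34.3%

Dividing through by 7.41: denominator becomes s² + 0.9366 s + 2.105.
So ω_n = √2.105 = 1.45 rad/s and ζ = 0.9366/(2·1.45) = 0.323.
Overshoot: exp(−π·0.323/√(1−0.323²)) = 0.343, i.e. 34.3%.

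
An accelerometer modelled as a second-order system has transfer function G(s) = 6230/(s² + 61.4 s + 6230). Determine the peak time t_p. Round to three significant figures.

t_p ≈ 0.0432 s

ω_n = √6230 = 78.9 rad/s; ζ = 61.4/(2·78.9) = 0.389.
ω_d = 78.9·√(1 − 0.389²) = 72.7 rad/s. Then t_p = π/ω_d = 0.0432 s.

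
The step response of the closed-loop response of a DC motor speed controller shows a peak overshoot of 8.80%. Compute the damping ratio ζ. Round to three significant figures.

Inverting the overshoot relation: ζ = |ln 0.0880|/√(π² + ln²0.0880) = 0.612.

ζ ≈ 0.612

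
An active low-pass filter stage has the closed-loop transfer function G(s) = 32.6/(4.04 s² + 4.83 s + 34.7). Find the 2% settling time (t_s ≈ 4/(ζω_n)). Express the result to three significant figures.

Dividing through by 4.04: denominator becomes s² + 1.196 s + 8.589.
So ω_n = √8.589 = 2.93 rad/s and ζ = 1.196/(2·2.93) = 0.204.
t_s ≈ 4/(ζω_n) = 6.69 s.

t_s ≈ 6.69 s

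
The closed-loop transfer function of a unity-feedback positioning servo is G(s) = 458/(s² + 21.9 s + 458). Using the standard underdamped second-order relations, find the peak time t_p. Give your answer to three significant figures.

t_p ≈ 0.171 s

Matching coefficients with s² + 2ζω_n s + ω_n² gives ω_n² = 458 ⇒ ω_n = 21.4 rad/s, and ζ = 21.9/(2ω_n) = 0.512.
ω_d = ω_n√(1−ζ²) = 18.4 rad/s. Then t_p = π/ω_d = 0.171 s.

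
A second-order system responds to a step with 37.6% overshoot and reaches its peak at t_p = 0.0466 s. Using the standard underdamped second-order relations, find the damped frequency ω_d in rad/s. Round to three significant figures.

t_p = π/ω_d, so ω_d = π/0.0466 = 67.4 rad/s.

ω_d ≈ 67.4 rad/s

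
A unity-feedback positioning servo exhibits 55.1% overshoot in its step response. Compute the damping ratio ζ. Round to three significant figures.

ζ ≈ 0.186

From %OS = 100·exp(−πζ/√(1−ζ²)), invert to get ζ = −ln(OS)/√(π² + ln²(OS)) with OS = 0.551.
−ln 0.551 = 0.5960, so ζ = 0.5960/√(π² + 0.3552) = 0.186.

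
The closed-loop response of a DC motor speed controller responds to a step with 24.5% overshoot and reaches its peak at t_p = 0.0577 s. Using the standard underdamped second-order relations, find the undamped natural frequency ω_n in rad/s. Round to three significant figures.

ω_n ≈ 59.7 rad/s

The overshoot fixes ζ = −ln(OS)/√(π²+ln²(OS)) = 0.409.
From t_p = π/ω_d, ω_d = π/0.0577 = 54.4 rad/s, so ω_n = ω_d/√(1−ζ²) = 59.7 rad/s.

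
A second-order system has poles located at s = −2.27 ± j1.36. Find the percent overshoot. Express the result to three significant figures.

%OS ≈ 0.528%

The poles are at −σ ± jω_d with σ = 2.27 and ω_d = 1.36, so ω_n = √(σ²+ω_d²) = 2.65 rad/s and ζ = σ/ω_n = 0.858.
%OS = 100 e^{−πζ/√(1−ζ²)} with ζ = 0.858 gives 0.528%.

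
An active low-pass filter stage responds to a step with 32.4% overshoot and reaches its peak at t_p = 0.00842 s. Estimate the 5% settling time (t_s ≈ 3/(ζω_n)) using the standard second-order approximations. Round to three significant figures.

ζ from %OS: ζ = |ln 0.324|/√(π²+ln²0.324) = 0.338.
From t_p = π/ω_d, ω_d = π/0.00842 = 373 rad/s, so ω_n = ω_d/√(1−ζ²) = 396 rad/s.
t_s ≈ 3/(ζω_n) = 3/(0.338·396) = 0.0224 s.

t_s ≈ 0.0224 s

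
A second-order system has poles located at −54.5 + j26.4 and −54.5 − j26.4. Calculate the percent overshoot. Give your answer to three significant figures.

With σ = 54.5, ω_d = 26.4: ω_n = √(σ²+ω_d²) = 60.6 rad/s, ζ = σ/ω_n = 0.900.
%OS = 100 e^{−πζ/√(1−ζ²)} with ζ = 0.900 gives 0.153%.

%OS ≈ 0.153%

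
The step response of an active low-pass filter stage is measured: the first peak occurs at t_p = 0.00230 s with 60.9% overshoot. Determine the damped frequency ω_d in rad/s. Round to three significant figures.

t_p = π/ω_d, so ω_d = π/0.00230 = 1370 rad/s.

ω_d ≈ 1370 rad/s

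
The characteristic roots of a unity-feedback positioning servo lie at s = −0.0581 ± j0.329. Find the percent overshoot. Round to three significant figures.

The poles are at −σ ± jω_d with σ = 0.0581 and ω_d = 0.329, so ω_n = √(σ²+ω_d²) = 0.334 rad/s and ζ = σ/ω_n = 0.174.
Overshoot: exp(−π·0.174/√(1−0.174²)) = 0.574, i.e. 57.4%.

%OS ≈ 57.4%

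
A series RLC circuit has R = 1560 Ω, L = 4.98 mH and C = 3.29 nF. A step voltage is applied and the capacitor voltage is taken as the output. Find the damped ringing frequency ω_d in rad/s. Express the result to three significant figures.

For a series RLC circuit (capacitor voltage as output), ω_n = 1/√(LC) = 1/√(4.98 mH · 3.29 nF) = 247000 rad/s.
ζ = (R/2)·√(C/L) = (1560/2)·√(3.29 nF/4.98 mH) = 0.634.
The damped frequency ω_d = ω_n√(1−ζ²) = 191000 rad/s.

ω_d ≈ 191000 rad/s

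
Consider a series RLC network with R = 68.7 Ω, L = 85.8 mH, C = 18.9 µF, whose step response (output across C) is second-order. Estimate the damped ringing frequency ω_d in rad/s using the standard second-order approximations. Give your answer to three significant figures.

ω_d ≈ 676 rad/s

For a series RLC circuit (capacitor voltage as output), ω_n = 1/√(LC) = 1/√(85.8 mH · 18.9 µF) = 785 rad/s.
ζ = (R/2)·√(C/L) = (68.7/2)·√(18.9 µF/85.8 mH) = 0.510.
ω_d = ω_n√(1−ζ²) = 676 rad/s.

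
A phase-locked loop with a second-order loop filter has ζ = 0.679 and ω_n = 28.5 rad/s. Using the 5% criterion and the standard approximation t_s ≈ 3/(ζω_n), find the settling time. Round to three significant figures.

t_s ≈ 0.155 s

t_s ≈ 3/(ζω_n) = 3/(0.679 × 28.5) = 0.155 s.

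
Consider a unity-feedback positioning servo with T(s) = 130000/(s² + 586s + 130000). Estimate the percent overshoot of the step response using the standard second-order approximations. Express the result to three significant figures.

%OS ≈ 1.25%

Matching coefficients with s² + 2ζω_n s + ω_n² gives ω_n² = 130000 ⇒ ω_n = 361 rad/s, and ζ = 586/(2ω_n) = 0.813.
%OS = 100 e^{−πζ/√(1−ζ²)} with ζ = 0.813 gives 1.25%.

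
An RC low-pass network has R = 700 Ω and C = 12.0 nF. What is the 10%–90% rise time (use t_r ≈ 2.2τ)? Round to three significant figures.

τ = RC = 700 × 12.0 nF = 0.00000840 s.
t_r ≈ 2.2τ = 0.0000185 s.

t_r ≈ 0.0000185 s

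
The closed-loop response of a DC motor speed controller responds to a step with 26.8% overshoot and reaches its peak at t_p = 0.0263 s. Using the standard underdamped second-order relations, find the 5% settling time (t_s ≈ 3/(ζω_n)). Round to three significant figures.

From the overshoot, ζ = −ln(OS)/√(π²+ln²(OS)) = 0.387.
t_p = π/ω_d ⇒ ω_d = 119 rad/s; then ω_n = ω_d/√(1−ζ²) = 130 rad/s.
t_s ≈ 3/(ζω_n) = 3/(0.387·130) = 0.0599 s.

t_s ≈ 0.0599 s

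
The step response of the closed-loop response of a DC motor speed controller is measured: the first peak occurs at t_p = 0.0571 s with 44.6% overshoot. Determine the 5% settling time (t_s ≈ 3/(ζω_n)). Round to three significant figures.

The overshoot fixes ζ = −ln(OS)/√(π²+ln²(OS)) = 0.249.
From t_p = π/ω_d, ω_d = π/0.0571 = 55.0 rad/s, so ω_n = ω_d/√(1−ζ²) = 56.8 rad/s.
t_s ≈ 3/(ζω_n) = 3/(0.249·56.8) = 0.212 s.

t_s ≈ 0.212 s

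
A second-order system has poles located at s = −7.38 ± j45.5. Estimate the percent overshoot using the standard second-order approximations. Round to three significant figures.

%OS ≈ 60.1%

With σ = 7.38, ω_d = 45.5: ω_n = √(σ²+ω_d²) = 46.1 rad/s, ζ = σ/ω_n = 0.160.
%OS = 100·exp(−πζ/√(1−ζ²)) = 60.1%.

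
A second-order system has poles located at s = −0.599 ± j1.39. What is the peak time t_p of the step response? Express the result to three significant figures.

t_p = π/ω_d with ω_d = 1.39 (the imaginary part), so t_p = 2.26 s.

t_p ≈ 2.26 s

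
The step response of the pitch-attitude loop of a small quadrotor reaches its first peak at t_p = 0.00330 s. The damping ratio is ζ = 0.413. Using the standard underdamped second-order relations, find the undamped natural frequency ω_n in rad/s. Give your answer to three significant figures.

Peak time t_p = π/ω_d, so ω_d = π/t_p = π/0.00330 = 952 rad/s.
ω_n = ω_d/√(1−ζ²) = 952/√0.829 = 1050 rad/s.

ω_n ≈ 1050 rad/s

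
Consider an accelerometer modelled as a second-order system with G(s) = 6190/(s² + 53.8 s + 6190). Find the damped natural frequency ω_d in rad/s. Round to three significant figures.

ω_d ≈ 73.9 rad/s

Comparing the denominator to s² + 2ζω_n s + ω_n²: ω_n = √6190 = 78.7 rad/s, and 2ζω_n = 53.8 so ζ = 53.8/(2·78.7) = 0.342.
ω_d = 78.7·√(1 − 0.342²) = 73.9 rad/s.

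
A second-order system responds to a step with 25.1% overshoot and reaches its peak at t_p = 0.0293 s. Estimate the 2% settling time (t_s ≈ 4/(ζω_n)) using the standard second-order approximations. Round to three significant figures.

ζ from %OS: ζ = |ln 0.251|/√(π²+ln²0.251) = 0.403.
From t_p = π/ω_d, ω_d = π/0.0293 = 107 rad/s, so ω_n = ω_d/√(1−ζ²) = 117 rad/s.
t_s ≈ 4/(ζω_n) = 4/(0.403·117) = 0.0848 s.

t_s ≈ 0.0848 s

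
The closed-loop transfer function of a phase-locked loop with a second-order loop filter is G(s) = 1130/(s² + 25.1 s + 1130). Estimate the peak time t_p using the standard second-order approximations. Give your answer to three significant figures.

t_p ≈ 0.101 s

Matching coefficients with s² + 2ζω_n s + ω_n² gives ω_n² = 1130 ⇒ ω_n = 33.6 rad/s, and ζ = 25.1/(2ω_n) = 0.373.
ω_d = 33.6·√(1 − 0.373²) = 31.2 rad/s. Then t_p = π/ω_d = 0.101 s.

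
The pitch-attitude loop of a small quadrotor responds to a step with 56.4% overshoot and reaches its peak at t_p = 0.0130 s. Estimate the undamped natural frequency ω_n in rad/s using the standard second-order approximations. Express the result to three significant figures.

ω_n ≈ 246 rad/s

From the overshoot, ζ = −ln(OS)/√(π²+ln²(OS)) = 0.179.
t_p = π/ω_d ⇒ ω_d = 242 rad/s; then ω_n = ω_d/√(1−ζ²) = 246 rad/s.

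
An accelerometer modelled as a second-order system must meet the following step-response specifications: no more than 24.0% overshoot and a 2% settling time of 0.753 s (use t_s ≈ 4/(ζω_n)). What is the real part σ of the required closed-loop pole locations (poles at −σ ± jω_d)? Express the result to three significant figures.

The settling-time spec alone fixes σ = ζω_n = 4/t_s = 4/0.753 = 5.31.
(Overshoot then fixes ζ = 0.414 and hence ω_d = σ·√(1−ζ²)/ζ = 11.7 rad/s.)

σ ≈ 5.31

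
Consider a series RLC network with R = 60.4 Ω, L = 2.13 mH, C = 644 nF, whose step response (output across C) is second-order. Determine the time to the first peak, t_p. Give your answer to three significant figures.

For a series RLC circuit (capacitor voltage as output), ω_n = 1/√(LC) = 1/√(2.13 mH · 644 nF) = 27000 rad/s.
ζ = (R/2)·√(C/L) = (60.4/2)·√(644 nF/2.13 mH) = 0.525.
ω_d = ω_n√(1−ζ²) = 23000 rad/s. t_p = π/ω_d = 0.000137 s.

t_p ≈ 0.000137 s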